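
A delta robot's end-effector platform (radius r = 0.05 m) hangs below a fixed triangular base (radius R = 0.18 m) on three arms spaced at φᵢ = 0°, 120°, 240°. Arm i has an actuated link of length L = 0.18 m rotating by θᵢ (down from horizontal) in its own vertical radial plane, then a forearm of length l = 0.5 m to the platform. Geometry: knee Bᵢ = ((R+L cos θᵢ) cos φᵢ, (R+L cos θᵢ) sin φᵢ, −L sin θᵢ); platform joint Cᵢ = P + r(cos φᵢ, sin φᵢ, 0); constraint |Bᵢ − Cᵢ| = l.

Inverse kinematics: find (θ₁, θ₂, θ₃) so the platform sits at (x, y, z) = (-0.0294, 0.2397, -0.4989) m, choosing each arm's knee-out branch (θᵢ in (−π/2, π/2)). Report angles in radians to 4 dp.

arm 1 (φ=0.0°): x'=-0.0294, y'=0.2397
  e−x'=0.1594;  (l²−L²−(e−x')²−y'²−z²)/2L = -0.3171
  θ1 = atan2(B,A) + arccos(C/0.5237) = 0.9596
rotate P by −φ2: (0.2223, -0.0944, -0.4989)
  A cos θ + B sin θ = C:  -0.0923·cos θ + -0.4989·sin θ = -0.1354
  √(A²+B²)=0.5074;  θ2 = -1.7537+1.8408 ≈ 0.0871
φ3=240.0° → target in arm frame (-0.1929, -0.1453)
  A cos θ + B sin θ = C:  0.3229·cos θ + -0.4989·sin θ = -0.4352
  θ3 = atan2(B,A) + arccos(C/0.5943) = 1.3961

θ₁ = 0.9596, θ₂ = 0.0871, θ₃ = 1.3961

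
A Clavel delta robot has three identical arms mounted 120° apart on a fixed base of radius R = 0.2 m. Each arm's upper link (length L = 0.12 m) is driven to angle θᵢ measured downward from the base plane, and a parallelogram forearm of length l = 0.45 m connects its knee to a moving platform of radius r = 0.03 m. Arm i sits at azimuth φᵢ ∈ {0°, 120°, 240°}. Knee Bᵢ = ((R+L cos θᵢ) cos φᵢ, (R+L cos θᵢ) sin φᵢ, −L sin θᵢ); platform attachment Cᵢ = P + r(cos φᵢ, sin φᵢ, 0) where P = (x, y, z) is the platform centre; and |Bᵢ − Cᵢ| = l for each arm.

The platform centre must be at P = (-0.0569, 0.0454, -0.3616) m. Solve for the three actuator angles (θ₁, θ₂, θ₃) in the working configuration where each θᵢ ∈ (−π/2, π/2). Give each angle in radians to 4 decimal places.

φ1=0.0° → target in arm frame (-0.0569, 0.0454)
  A=0.2269, B=-0.3616, C=(l²−L²−A²−y'²−z²)/(2L)=0.0158
  γ=atan2(-0.3616,0.2269)=-1.0104;  ψ=arccos(0.0371)=1.5337;  θ1=γ+ψ≈0.5233
φ2=120.0° → target in arm frame (0.0678, 0.0266)
  A cos θ + B sin θ = C:  0.1022·cos θ + -0.3616·sin θ = 0.1924
  θ2 = atan2(B,A) + arccos(C/0.3758) = -0.2621
φ3=240.0° → target in arm frame (-0.0109, -0.0720)
  A=0.1809, B=-0.3616, C=(l²−L²−A²−y'²−z²)/(2L)=0.0810
  √(A²+B²)=0.4043;  θ3 = -1.1070+1.3690 ≈ 0.2620

θ₁ = 0.5233, θ₂ = -0.2621, θ₃ = 0.2620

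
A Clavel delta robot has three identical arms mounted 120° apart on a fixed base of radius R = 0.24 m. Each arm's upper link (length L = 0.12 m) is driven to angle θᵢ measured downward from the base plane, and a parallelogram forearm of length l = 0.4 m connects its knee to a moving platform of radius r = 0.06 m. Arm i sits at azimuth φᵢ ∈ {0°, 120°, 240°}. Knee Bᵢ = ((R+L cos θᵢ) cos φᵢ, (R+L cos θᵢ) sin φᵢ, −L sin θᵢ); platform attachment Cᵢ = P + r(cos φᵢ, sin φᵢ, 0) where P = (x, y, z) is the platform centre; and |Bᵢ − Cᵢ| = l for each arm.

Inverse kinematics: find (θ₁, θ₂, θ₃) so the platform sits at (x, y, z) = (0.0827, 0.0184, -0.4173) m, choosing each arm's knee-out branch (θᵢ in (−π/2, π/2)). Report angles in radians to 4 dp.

θ₁ = 0.6112, θ₂ = 1.2219, θ₃ = 1.3962

arm 1 (φ=0.0°): x'=0.0827, y'=0.0184
  A cos θ + B sin θ = C:  0.0973·cos θ + -0.4173·sin θ = -0.1598
  √(A²+B²)=0.4285;  θ1 = -1.3417+1.9529 ≈ 0.6112
rotate P by −φ2: (-0.0254, -0.0808, -0.4173)
  A cos θ + B sin θ = C:  0.2054·cos θ + -0.4173·sin θ = -0.3219
  γ=atan2(-0.4173,0.2054)=-1.1134;  ψ=arccos(-0.6922)=2.3353;  θ2=γ+ψ≈1.2219
arm 3 (φ=240.0°): x'=-0.0573, y'=0.0624
  e−x'=0.2373;  (l²−L²−(e−x')²−y'²−z²)/2L = -0.3697
  √(A²+B²)=0.4800;  θ3 = -1.0538+2.4500 ≈ 1.3962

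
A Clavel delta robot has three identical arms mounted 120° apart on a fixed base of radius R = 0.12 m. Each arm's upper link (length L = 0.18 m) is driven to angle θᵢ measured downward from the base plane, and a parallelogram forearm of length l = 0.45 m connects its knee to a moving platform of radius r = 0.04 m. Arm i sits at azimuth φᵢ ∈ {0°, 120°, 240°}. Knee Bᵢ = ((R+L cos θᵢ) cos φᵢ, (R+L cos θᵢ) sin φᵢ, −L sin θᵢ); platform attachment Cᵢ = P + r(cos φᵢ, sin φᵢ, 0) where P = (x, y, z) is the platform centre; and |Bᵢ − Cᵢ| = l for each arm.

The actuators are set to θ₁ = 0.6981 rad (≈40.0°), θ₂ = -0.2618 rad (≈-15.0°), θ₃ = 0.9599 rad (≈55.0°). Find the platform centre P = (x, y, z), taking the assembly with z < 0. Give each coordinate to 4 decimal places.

O1 = (0.2179·cos0.0°, 0.2179·sin0.0°, -0.1157) = (0.2179, 0.0000, -0.1157)
φ2=120.0°: virtual centre (-0.1269, 0.2199, 0.0466), radius l
arm 3 at φ=240.0°: ρ3 = 0.1832;  O3 = (-0.0916, -0.1587, -0.1474)
|O₂|²−|O₁|² = 0.0058;  |O₃|²−|O₁|² = -0.0055
linear system: -0.6896x+0.4397y = 0.0058−0.3246z; -0.6190x+-0.3174y = -0.0055−-0.0635z
det = 0.4911;  x = 0.0012+0.1529z,  y = 0.0150+-0.4983z
sphere 1 gives Az²+Bz+C=0 with A=1.2717, B=0.1501, C=-0.1420;  B²−4AC=0.7446;  roots -0.3983, 0.2802;  negative root z = -0.3983
x = -0.0597, y = 0.2135

(-0.0597, 0.2135, -0.3983)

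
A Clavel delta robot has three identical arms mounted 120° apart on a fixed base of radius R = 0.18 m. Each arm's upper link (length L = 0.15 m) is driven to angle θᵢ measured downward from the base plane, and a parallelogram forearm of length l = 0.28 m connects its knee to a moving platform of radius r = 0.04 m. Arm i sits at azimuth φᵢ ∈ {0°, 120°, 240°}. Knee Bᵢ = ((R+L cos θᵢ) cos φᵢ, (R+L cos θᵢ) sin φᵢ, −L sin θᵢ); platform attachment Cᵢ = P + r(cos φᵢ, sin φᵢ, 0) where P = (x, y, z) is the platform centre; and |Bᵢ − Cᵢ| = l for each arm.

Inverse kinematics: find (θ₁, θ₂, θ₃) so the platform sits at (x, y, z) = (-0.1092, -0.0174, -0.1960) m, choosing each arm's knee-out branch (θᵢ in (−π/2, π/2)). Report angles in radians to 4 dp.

rotate P by −φ1: (-0.1092, -0.0174, -0.1960)
  A cos θ + B sin θ = C:  0.2492·cos θ + -0.1960·sin θ = -0.1497
  √(A²+B²)=0.3170;  θ1 = -0.6665+2.0627 ≈ 1.3962
arm 2 (φ=120.0°): x'=0.0395, y'=0.1033
  A=0.1005, B=-0.1960, C=(l²−L²−A²−y'²−z²)/(2L)=-0.0109
  √(A²+B²)=0.2202;  θ2 = -1.0971+1.6204 ≈ 0.5233
φ3=240.0° → target in arm frame (0.0697, -0.0859)
  A=0.0703, B=-0.1960, C=(l²−L²−A²−y'²−z²)/(2L)=0.0172
  γ=atan2(-0.1960,0.0703)=-1.2263;  ψ=arccos(0.0827)=1.4880;  θ3=γ+ψ≈0.2618

θ₁ = 1.3962, θ₂ = 0.5233, θ₃ = 0.2618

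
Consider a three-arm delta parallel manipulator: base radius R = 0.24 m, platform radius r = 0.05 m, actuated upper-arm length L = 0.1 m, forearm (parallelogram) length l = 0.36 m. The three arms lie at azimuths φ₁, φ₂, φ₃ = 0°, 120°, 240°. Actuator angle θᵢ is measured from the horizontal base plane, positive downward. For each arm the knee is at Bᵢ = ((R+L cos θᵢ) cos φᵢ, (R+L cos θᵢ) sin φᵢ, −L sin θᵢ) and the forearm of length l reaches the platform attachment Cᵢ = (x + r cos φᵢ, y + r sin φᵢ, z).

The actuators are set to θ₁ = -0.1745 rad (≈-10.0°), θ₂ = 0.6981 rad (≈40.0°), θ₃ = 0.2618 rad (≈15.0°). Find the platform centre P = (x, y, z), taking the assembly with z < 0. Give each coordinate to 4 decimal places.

(0.0414, -0.0283, -0.2429)

φ1=0.0°: virtual centre (0.2885, 0.0000, 0.0174), radius l
φ2=120.0°: virtual centre (-0.1333, 0.2309, -0.0643), radius l
φ3=240.0°: virtual centre (-0.1433, -0.2482, -0.0259), radius l
|centre ₂|²−|centre ₁|² = -0.0083;  |centre ₃|²−|centre ₁|² = -0.0007
linear system: -0.8436x+0.4618y = -0.0083−-0.1633z; -0.8636x+-0.4964y = -0.0007−-0.0865z
Cramer: x(z) = 0.0055-0.1480z;  y(z) = -0.0080+0.0832z
sphere 1 gives Az²+Bz+C=0 with A=1.0288, B=0.0477, C=-0.0491;  B²−4AC=0.2045;  roots -0.2429, 0.1966;  negative root z = -0.2429
x = 0.0414, y = -0.0283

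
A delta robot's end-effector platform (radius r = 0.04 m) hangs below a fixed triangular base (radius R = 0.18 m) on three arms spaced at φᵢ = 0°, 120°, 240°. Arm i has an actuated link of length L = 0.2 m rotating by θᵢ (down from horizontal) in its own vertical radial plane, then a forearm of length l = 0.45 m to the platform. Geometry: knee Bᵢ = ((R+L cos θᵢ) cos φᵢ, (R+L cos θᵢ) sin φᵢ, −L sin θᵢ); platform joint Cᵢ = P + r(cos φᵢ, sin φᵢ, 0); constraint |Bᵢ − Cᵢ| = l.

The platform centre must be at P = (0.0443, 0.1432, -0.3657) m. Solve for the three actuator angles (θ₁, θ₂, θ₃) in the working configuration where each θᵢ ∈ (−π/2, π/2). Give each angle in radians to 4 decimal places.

θ₁ = 0.2619, θ₂ = 0.0003, θ₃ = 0.9603

φ1=0.0° → target in arm frame (0.0443, 0.1432)
  A=0.0957, B=-0.3657, C=(l²−L²−A²−y'²−z²)/(2L)=-0.0023
  √(A²+B²)=0.3780;  θ1 = -1.3148+1.5768 ≈ 0.2619
rotate P by −φ2: (0.1019, -0.1100, -0.3657)
  A cos θ + B sin θ = C:  0.0381·cos θ + -0.3657·sin θ = 0.0380
  γ=atan2(-0.3657,0.0381)=-1.4669;  ψ=arccos(0.1035)=1.4671;  θ2=γ+ψ≈0.0003
arm 3 (φ=240.0°): x'=-0.1462, y'=-0.0332
  A=0.2862, B=-0.3657, C=(l²−L²−A²−y'²−z²)/(2L)=-0.1356
  γ=atan2(-0.3657,0.2862)=-0.9068;  ψ=arccos(-0.2920)=1.8671;  θ3=γ+ψ≈0.9603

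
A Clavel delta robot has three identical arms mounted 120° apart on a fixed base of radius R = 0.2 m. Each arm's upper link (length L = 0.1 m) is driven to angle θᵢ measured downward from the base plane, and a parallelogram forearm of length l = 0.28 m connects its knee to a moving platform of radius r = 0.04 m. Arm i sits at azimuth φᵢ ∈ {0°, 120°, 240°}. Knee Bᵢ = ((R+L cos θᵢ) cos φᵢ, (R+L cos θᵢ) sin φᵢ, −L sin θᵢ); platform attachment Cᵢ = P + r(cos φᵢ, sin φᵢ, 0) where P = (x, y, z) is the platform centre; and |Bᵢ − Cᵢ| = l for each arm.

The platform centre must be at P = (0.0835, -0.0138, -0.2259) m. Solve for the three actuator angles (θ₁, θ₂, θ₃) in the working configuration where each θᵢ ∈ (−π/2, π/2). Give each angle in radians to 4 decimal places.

φ1=0.0° → target in arm frame (0.0835, -0.0138)
  e−x'=0.0765;  (l²−L²−(e−x')²−y'²−z²)/2L = 0.0566
  γ=atan2(-0.2259,0.0765)=-1.2443;  ψ=arccos(0.2375)=1.3311;  θ1=γ+ψ≈0.0868
rotate P by −φ2: (-0.0537, -0.0654, -0.2259)
  A cos θ + B sin θ = C:  0.2137·cos θ + -0.2259·sin θ = -0.1629
  √(A²+B²)=0.3110;  θ2 = -0.8131+2.1221 ≈ 1.3090
φ3=240.0° → target in arm frame (-0.0298, 0.0792)
  A=0.1898, B=-0.2259, C=(l²−L²−A²−y'²−z²)/(2L)=-0.1246
  θ3 = atan2(B,A) + arccos(C/0.2950) = 1.1349

θ₁ = 0.0868, θ₂ = 1.3090, θ₃ = 1.1349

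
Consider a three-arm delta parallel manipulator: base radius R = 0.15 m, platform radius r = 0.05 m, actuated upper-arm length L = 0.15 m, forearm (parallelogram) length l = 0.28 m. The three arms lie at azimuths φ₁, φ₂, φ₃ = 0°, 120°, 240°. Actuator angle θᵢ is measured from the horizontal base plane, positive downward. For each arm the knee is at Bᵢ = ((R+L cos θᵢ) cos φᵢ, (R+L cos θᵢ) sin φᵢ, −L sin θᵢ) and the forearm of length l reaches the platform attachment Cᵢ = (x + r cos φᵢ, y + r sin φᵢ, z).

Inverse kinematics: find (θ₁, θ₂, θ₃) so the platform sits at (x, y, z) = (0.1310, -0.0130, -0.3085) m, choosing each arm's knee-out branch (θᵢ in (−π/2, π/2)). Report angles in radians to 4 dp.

θ₁ = 0.3492, θ₂ = 1.3965, θ₃ = 1.3094

rotate P by −φ1: (0.1310, -0.0130, -0.3085)
  A cos θ + B sin θ = C:  -0.0310·cos θ + -0.3085·sin θ = -0.1347
  θ1 = atan2(B,A) + arccos(C/0.3101) = 0.3492
rotate P by −φ2: (-0.0768, -0.1069, -0.3085)
  e−x'=0.1768;  (l²−L²−(e−x')²−y'²−z²)/2L = -0.2732
  √(A²+B²)=0.3555;  θ2 = -1.0505+2.4470 ≈ 1.3965
rotate P by −φ3: (-0.0542, 0.1199, -0.3085)
  A=0.1542, B=-0.3085, C=(l²−L²−A²−y'²−z²)/(2L)=-0.2582
  γ=atan2(-0.3085,0.1542)=-1.1072;  ψ=arccos(-0.7485)=2.4166;  θ3=γ+ψ≈1.3094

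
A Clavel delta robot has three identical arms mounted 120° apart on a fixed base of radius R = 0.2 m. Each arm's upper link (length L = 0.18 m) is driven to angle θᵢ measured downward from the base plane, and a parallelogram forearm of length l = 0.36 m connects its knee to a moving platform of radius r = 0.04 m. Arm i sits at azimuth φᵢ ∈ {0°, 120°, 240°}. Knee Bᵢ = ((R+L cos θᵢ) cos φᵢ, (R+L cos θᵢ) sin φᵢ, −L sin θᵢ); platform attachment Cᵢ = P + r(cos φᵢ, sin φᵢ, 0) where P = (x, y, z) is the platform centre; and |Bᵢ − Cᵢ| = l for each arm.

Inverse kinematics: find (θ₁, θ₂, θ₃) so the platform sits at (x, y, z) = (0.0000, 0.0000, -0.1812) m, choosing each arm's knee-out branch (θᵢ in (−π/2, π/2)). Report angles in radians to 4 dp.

θ₁ = 0.2616, θ₂ = 0.2616, θ₃ = 0.2616

rotate P by −φ1: (0.0000, 0.0000, -0.1812)
  e−x'=0.1600;  (l²−L²−(e−x')²−y'²−z²)/2L = 0.1077
  γ=atan2(-0.1812,0.1600)=-0.8475;  ψ=arccos(0.4455)=1.1091;  θ1=γ+ψ≈0.2616
rotate P by −φ2: (0.0000, 0.0000, -0.1812)
  A=0.1600, B=-0.1812, C=(l²−L²−A²−y'²−z²)/(2L)=0.1077
  θ2 = atan2(B,A) + arccos(C/0.2417) = 0.2616
arm 3 (φ=240.0°): x'=0.0000, y'=0.0000
  A=0.1600, B=-0.1812, C=(l²−L²−A²−y'²−z²)/(2L)=0.1077
  √(A²+B²)=0.2417;  θ3 = -0.8475+1.1091 ≈ 0.2616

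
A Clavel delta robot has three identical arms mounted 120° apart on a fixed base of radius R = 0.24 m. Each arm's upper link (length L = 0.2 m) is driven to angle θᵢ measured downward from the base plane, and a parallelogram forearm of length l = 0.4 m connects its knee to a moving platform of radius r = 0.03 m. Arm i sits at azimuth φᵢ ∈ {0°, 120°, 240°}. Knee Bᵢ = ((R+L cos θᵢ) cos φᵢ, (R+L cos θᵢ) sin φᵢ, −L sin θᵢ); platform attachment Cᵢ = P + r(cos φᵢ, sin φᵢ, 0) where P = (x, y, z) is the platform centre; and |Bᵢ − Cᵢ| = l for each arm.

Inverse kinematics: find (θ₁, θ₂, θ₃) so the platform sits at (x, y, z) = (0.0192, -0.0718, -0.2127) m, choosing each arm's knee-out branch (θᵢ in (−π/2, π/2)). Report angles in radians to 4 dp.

φ1=0.0° → target in arm frame (0.0192, -0.0718)
  A=0.1908, B=-0.2127, C=(l²−L²−A²−y'²−z²)/(2L)=0.0830
  θ1 = atan2(B,A) + arccos(C/0.2857) = 0.4365
rotate P by −φ2: (-0.0718, 0.0193, -0.2127)
  A=0.2818, B=-0.2127, C=(l²−L²−A²−y'²−z²)/(2L)=-0.0125
  √(A²+B²)=0.3530;  θ2 = -0.6466+1.6063 ≈ 0.9597
φ3=240.0° → target in arm frame (0.0526, 0.0525)
  A=0.1574, B=-0.2127, C=(l²−L²−A²−y'²−z²)/(2L)=0.1180
  θ3 = atan2(B,A) + arccos(C/0.2646) = 0.1747

θ₁ = 0.4365, θ₂ = 0.9597, θ₃ = 0.1747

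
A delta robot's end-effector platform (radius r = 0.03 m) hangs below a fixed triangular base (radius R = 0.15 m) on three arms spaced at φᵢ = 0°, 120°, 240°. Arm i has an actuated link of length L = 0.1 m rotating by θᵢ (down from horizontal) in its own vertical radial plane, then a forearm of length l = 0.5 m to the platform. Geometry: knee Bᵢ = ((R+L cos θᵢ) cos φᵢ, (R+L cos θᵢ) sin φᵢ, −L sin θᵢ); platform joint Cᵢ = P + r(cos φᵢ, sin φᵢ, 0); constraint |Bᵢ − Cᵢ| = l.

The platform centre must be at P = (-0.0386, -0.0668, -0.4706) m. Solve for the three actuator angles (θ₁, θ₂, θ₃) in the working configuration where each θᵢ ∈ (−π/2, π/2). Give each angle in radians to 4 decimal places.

θ₁ = 0.4369, θ₂ = 0.4366, θ₃ = -0.0868

φ1=0.0° → target in arm frame (-0.0386, -0.0668)
  A=0.1586, B=-0.4706, C=(l²−L²−A²−y'²−z²)/(2L)=-0.0554
  √(A²+B²)=0.4966;  θ1 = -1.2457+1.6826 ≈ 0.4369
φ2=120.0° → target in arm frame (-0.0386, 0.0668)
  A cos θ + B sin θ = C:  0.1586·cos θ + -0.4706·sin θ = -0.0553
  √(A²+B²)=0.4966;  θ2 = -1.2458+1.6825 ≈ 0.4366
rotate P by −φ3: (0.0772, 0.0000, -0.4706)
  A=0.0428, B=-0.4706, C=(l²−L²−A²−y'²−z²)/(2L)=0.0835
  √(A²+B²)=0.4725;  θ3 = -1.4800+1.3932 ≈ -0.0868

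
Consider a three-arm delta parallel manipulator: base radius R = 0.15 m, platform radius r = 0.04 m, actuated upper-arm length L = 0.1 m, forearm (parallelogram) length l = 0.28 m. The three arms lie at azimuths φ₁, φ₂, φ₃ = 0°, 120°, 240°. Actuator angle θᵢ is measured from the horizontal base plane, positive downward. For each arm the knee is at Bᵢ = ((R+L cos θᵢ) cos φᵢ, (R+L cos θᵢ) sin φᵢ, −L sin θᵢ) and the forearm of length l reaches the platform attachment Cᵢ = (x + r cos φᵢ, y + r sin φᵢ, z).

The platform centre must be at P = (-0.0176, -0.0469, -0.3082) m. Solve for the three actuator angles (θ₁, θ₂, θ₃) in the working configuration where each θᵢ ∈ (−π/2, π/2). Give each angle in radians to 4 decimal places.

θ₁ = 1.1342, θ₂ = 1.2212, θ₃ = 0.6979

arm 1 (φ=0.0°): x'=-0.0176, y'=-0.0469
  A=0.1276, B=-0.3082, C=(l²−L²−A²−y'²−z²)/(2L)=-0.2253
  √(A²+B²)=0.3336;  θ1 = -1.1783+2.3125 ≈ 1.1342
rotate P by −φ2: (-0.0318, 0.0387, -0.3082)
  e−x'=0.1418;  (l²−L²−(e−x')²−y'²−z²)/2L = -0.2410
  θ2 = atan2(B,A) + arccos(C/0.3393) = 1.2212
arm 3 (φ=240.0°): x'=0.0494, y'=0.0082
  A=0.0606, B=-0.3082, C=(l²−L²−A²−y'²−z²)/(2L)=-0.1516
  γ=atan2(-0.3082,0.0606)=-1.3767;  ψ=arccos(-0.4827)=2.0746;  θ3=γ+ψ≈0.6979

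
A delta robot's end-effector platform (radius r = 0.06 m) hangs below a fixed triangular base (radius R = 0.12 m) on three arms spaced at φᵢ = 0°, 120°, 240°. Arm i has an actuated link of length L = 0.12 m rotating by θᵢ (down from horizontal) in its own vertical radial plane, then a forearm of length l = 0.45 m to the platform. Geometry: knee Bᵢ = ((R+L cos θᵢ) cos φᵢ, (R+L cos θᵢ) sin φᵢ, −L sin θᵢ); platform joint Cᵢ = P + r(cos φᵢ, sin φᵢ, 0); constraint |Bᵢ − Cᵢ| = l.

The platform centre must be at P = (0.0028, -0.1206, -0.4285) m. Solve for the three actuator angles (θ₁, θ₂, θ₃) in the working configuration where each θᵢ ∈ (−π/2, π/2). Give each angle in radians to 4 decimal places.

θ₁ = 0.2615, θ₂ = 0.6107, θ₃ = -0.0875

φ1=0.0° → target in arm frame (0.0028, -0.1206)
  A cos θ + B sin θ = C:  0.0572·cos θ + -0.4285·sin θ = -0.0555
  θ1 = atan2(B,A) + arccos(C/0.4323) = 0.2615
arm 2 (φ=120.0°): x'=-0.1058, y'=0.0579
  e−x'=0.1658;  (l²−L²−(e−x')²−y'²−z²)/2L = -0.1099
  γ=atan2(-0.4285,0.1658)=-1.2015;  ψ=arccos(-0.2391)=1.8122;  θ2=γ+ψ≈0.6107
arm 3 (φ=240.0°): x'=0.1030, y'=0.0627
  A=-0.0430, B=-0.4285, C=(l²−L²−A²−y'²−z²)/(2L)=-0.0054
  γ=atan2(-0.4285,-0.0430)=-1.6709;  ψ=arccos(-0.0126)=1.5834;  θ3=γ+ψ≈-0.0875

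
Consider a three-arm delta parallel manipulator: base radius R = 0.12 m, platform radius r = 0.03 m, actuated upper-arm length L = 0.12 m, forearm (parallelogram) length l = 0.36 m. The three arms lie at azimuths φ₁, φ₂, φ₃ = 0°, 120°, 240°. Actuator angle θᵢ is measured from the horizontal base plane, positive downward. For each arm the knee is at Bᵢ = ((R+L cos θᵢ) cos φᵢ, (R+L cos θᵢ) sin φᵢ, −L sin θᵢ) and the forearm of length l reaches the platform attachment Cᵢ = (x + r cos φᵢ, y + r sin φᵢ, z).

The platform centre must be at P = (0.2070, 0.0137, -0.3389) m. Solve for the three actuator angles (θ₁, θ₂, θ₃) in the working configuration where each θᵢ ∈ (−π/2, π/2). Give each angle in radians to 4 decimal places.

arm 1 (φ=0.0°): x'=0.2070, y'=0.0137
  A=-0.1170, B=-0.3389, C=(l²−L²−A²−y'²−z²)/(2L)=-0.0564
  θ1 = atan2(B,A) + arccos(C/0.3585) = -0.1745
φ2=120.0° → target in arm frame (-0.0916, -0.1861)
  A cos θ + B sin θ = C:  0.1816·cos θ + -0.3389·sin θ = -0.2804
  θ2 = atan2(B,A) + arccos(C/0.3845) = 1.3090
rotate P by −φ3: (-0.1154, 0.1724, -0.3389)
  e−x'=0.2054;  (l²−L²−(e−x')²−y'²−z²)/2L = -0.2981
  θ3 = atan2(B,A) + arccos(C/0.3963) = 1.3965

θ₁ = -0.1745, θ₂ = 1.3090, θ₃ = 1.3965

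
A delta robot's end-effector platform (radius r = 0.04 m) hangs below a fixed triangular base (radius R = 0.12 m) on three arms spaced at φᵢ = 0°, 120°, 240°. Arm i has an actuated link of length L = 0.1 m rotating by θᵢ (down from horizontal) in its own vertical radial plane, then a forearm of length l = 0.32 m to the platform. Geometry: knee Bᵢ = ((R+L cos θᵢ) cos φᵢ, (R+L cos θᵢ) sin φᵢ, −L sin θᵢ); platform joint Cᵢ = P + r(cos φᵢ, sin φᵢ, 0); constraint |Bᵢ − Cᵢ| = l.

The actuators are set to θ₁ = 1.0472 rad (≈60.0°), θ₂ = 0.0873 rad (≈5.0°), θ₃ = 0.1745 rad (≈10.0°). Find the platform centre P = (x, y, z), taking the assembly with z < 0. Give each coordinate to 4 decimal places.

(-0.1156, 0.0082, -0.2916)

φ1=0.0°: virtual centre (0.1300, 0.0000, -0.0866), radius l
φ2=120.0°: virtual centre (-0.0898, 0.1556, -0.0087), radius l
arm 3 at φ=240.0°: ρ3 = 0.1785;  centre 3 = (-0.0892, -0.1546, -0.0174)
|centre ₂|²−|centre ₁|² = 0.0079;  |centre ₃|²−|centre ₁|² = 0.0078
plane₁₂: -0.4396x+0.3111y+0.1558z = 0.0079
Cramer: x(z) = -0.0179+0.3350z;  y(z) = 0.0003-0.0273z
sphere 1 gives Az²+Bz+C=0 with A=1.1130, B=0.0741, C=-0.0730;  B²−4AC=0.3306;  roots -0.2916, 0.2250;  negative root z = -0.2916
x = -0.1156, y = 0.0082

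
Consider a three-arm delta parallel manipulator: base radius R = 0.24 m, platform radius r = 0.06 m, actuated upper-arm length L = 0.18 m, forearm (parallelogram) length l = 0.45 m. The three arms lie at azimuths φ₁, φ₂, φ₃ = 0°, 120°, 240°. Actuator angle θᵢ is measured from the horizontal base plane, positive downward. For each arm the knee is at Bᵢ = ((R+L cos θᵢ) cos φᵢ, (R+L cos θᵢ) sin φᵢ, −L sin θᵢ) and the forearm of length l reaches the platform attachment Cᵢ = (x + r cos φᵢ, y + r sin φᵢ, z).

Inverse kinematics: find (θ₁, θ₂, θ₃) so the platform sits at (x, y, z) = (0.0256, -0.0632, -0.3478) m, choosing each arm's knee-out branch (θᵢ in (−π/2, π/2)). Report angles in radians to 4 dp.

θ₁ = 0.2617, θ₂ = 0.6982, θ₃ = 0.1747

rotate P by −φ1: (0.0256, -0.0632, -0.3478)
  A=0.1544, B=-0.3478, C=(l²−L²−A²−y'²−z²)/(2L)=0.0592
  γ=atan2(-0.3478,0.1544)=-1.1530;  ψ=arccos(0.1555)=1.4147;  θ1=γ+ψ≈0.2617
arm 2 (φ=120.0°): x'=-0.0675, y'=0.0094
  A=0.2475, B=-0.3478, C=(l²−L²−A²−y'²−z²)/(2L)=-0.0340
  √(A²+B²)=0.4269;  θ2 = -0.9523+1.6504 ≈ 0.6982
φ3=240.0° → target in arm frame (0.0419, 0.0538)
  e−x'=0.1381;  (l²−L²−(e−x')²−y'²−z²)/2L = 0.0755
  θ3 = atan2(B,A) + arccos(C/0.3742) = 0.1747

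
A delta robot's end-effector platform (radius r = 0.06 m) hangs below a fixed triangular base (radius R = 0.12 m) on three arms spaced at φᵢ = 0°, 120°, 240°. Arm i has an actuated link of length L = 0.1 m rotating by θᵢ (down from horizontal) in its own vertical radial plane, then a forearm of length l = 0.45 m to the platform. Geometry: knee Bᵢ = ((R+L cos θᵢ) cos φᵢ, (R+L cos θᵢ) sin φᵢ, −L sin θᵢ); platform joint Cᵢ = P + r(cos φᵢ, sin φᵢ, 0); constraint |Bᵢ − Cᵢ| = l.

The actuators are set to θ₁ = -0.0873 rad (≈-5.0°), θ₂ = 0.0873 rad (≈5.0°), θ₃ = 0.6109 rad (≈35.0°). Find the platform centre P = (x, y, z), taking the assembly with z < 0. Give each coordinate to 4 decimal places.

centre 1 = (0.1596·cos0.0°, 0.1596·sin0.0°, 0.0087) = (0.1596, 0.0000, 0.0087)
centre 2 = (0.1596·cos120.0°, 0.1596·sin120.0°, -0.0087) = (-0.0798, 0.1382, -0.0087)
centre 3 = (0.1419·cos240.0°, 0.1419·sin240.0°, -0.0574) = (-0.0710, -0.1229, -0.0574)
subtract pairs → two planes through P
[-0.4789 0.2765 -0.0349]·P = 0.0000;  [-0.4612 -0.2458 -0.1322]·P = -0.0021
det = 0.2452;  x = 0.0024+-0.1840z,  y = 0.0041+-0.1925z
into |P−centre ₁|² = l²: 1.0709z² + 0.0388z + -0.1777 = 0;  Δ = 0.7627;  z = -0.4259 or 0.3896 → z<0 root = -0.4259
x = 0.0807, y = 0.0861

(0.0807, 0.0861, -0.4259)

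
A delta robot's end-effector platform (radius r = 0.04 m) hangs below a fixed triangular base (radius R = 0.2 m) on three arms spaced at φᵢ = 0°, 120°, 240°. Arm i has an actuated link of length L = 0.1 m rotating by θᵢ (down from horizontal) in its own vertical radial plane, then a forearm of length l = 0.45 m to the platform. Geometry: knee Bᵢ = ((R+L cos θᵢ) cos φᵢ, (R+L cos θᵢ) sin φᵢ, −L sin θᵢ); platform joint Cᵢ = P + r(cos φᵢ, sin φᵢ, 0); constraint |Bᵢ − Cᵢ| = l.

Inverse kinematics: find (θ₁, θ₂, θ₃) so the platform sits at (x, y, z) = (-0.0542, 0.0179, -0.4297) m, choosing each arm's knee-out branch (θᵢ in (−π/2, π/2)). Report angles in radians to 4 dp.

θ₁ = 0.8732, θ₂ = 0.3495, θ₃ = 0.5239

φ1=0.0° → target in arm frame (-0.0542, 0.0179)
  A cos θ + B sin θ = C:  0.2142·cos θ + -0.4297·sin θ = -0.1917
  γ=atan2(-0.4297,0.2142)=-1.1084;  ψ=arccos(-0.3993)=1.9816;  θ1=γ+ψ≈0.8732
rotate P by −φ2: (0.0426, 0.0380, -0.4297)
  A cos θ + B sin θ = C:  0.1174·cos θ + -0.4297·sin θ = -0.0368
  γ=atan2(-0.4297,0.1174)=-1.3041;  ψ=arccos(-0.0827)=1.6536;  θ2=γ+ψ≈0.3495
arm 3 (φ=240.0°): x'=0.0116, y'=-0.0559
  e−x'=0.1484;  (l²−L²−(e−x')²−y'²−z²)/2L = -0.0864
  θ3 = atan2(B,A) + arccos(C/0.4546) = 0.5239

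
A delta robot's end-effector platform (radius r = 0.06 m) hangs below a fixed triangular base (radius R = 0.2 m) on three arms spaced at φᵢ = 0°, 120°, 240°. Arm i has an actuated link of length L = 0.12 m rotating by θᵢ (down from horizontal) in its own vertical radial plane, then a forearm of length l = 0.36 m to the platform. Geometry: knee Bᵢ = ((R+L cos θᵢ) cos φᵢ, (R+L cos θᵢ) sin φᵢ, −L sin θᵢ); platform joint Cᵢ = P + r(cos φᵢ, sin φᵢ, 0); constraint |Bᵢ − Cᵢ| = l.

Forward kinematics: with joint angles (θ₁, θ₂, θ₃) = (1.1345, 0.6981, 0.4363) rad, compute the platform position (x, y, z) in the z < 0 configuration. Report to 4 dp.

centre 1 = (0.1907·cos0.0°, 0.1907·sin0.0°, -0.1088) = (0.1907, 0.0000, -0.1088)
arm 2 at φ=120.0°: (R−r)+L cos θ2 = 0.2319;  centre 2 = (-0.1160, 0.2009, -0.0771)
arm 3 at φ=240.0°: (R−r)+L cos θ3 = 0.2488;  centre 3 = (-0.1244, -0.2154, -0.0507)
subtract pairs → two planes through P
[-0.6133 0.4017 0.0633]·P = 0.0115;  [-0.6302 -0.4309 0.1161]·P = 0.0163
det = 0.5174;  x = -0.0222+0.1428z,  y = -0.0052+0.0606z
sphere 1 gives Az²+Bz+C=0 with A=1.0241, B=0.1561, C=-0.0724;  B²−4AC=0.3209;  roots -0.3528, 0.2004;  negative root z = -0.3528
x = -0.0726, y = -0.0266

(-0.0726, -0.0266, -0.3528)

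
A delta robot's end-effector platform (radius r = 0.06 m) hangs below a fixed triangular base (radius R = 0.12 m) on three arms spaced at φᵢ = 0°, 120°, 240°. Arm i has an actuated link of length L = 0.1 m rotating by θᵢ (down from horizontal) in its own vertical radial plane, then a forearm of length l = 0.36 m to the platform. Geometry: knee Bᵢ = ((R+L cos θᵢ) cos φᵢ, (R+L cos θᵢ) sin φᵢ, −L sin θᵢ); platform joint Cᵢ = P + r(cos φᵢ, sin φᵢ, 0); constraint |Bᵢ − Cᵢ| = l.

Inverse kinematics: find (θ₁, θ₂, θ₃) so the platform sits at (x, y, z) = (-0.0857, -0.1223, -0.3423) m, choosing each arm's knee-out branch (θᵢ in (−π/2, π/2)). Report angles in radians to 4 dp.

rotate P by −φ1: (-0.0857, -0.1223, -0.3423)
  e−x'=0.1457;  (l²−L²−(e−x')²−y'²−z²)/2L = -0.1688
  √(A²+B²)=0.3720;  θ1 = -1.1684+2.0417 ≈ 0.8733
φ2=120.0° → target in arm frame (-0.0631, 0.1354)
  A=0.1231, B=-0.3423, C=(l²−L²−A²−y'²−z²)/(2L)=-0.1552
  √(A²+B²)=0.3638;  θ2 = -1.2257+2.0116 ≈ 0.7859
φ3=240.0° → target in arm frame (0.1488, -0.0131)
  A=-0.0888, B=-0.3423, C=(l²−L²−A²−y'²−z²)/(2L)=-0.0281
  θ3 = atan2(B,A) + arccos(C/0.3536) = -0.1742

θ₁ = 0.8733, θ₂ = 0.7859, θ₃ = -0.1742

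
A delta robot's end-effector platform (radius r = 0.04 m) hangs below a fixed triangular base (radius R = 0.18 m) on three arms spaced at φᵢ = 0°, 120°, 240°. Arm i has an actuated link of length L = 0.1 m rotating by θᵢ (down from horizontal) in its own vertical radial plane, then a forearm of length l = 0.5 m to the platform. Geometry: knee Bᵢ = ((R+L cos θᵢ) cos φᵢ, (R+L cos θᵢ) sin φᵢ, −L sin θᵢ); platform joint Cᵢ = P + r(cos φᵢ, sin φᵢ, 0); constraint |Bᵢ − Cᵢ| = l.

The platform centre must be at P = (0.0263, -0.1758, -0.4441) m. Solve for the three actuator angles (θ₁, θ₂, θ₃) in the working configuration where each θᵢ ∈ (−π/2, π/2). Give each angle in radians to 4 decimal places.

rotate P by −φ1: (0.0263, -0.1758, -0.4441)
  A cos θ + B sin θ = C:  0.1137·cos θ + -0.4441·sin θ = -0.0053
  θ1 = atan2(B,A) + arccos(C/0.4584) = 0.2622
φ2=120.0° → target in arm frame (-0.1654, 0.0651)
  A cos θ + B sin θ = C:  0.3054·cos θ + -0.4441·sin θ = -0.2737
  √(A²+B²)=0.5390;  θ2 = -0.9684+2.1034 ≈ 1.1350
rotate P by −φ3: (0.1391, 0.1107, -0.4441)
  A cos θ + B sin θ = C:  0.0009·cos θ + -0.4441·sin θ = 0.1526
  γ=atan2(-0.4441,0.0009)=-1.5688;  ψ=arccos(0.3437)=1.2200;  θ3=γ+ψ≈-0.3488

θ₁ = 0.2622, θ₂ = 1.1350, θ₃ = -0.3488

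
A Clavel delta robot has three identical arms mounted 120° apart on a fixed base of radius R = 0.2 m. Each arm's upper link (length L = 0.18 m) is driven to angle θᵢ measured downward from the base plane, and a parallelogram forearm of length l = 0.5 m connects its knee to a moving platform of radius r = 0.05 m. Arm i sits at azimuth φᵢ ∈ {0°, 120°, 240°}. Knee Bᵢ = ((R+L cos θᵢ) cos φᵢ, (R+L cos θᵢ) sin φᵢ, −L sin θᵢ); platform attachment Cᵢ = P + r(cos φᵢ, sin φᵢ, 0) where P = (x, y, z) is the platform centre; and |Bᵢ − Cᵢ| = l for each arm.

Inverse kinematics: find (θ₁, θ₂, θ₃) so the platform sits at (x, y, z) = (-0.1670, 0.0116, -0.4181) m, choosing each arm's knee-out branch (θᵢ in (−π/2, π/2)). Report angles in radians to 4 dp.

arm 1 (φ=0.0°): x'=-0.1670, y'=0.0116
  A=0.3170, B=-0.4181, C=(l²−L²−A²−y'²−z²)/(2L)=-0.1606
  √(A²+B²)=0.5247;  θ1 = -0.9221+1.8820 ≈ 0.9599
φ2=120.0° → target in arm frame (0.0935, 0.1388)
  e−x'=0.0565;  (l²−L²−(e−x')²−y'²−z²)/2L = 0.0565
  √(A²+B²)=0.4219;  θ2 = -1.4366+1.4365 ≈ -0.0001
rotate P by −φ3: (0.0735, -0.1504, -0.4181)
  A=0.0765, B=-0.4181, C=(l²−L²−A²−y'²−z²)/(2L)=0.0397
  √(A²+B²)=0.4250;  θ3 = -1.3897+1.4772 ≈ 0.0875

θ₁ = 0.9599, θ₂ = -0.0001, θ₃ = 0.0875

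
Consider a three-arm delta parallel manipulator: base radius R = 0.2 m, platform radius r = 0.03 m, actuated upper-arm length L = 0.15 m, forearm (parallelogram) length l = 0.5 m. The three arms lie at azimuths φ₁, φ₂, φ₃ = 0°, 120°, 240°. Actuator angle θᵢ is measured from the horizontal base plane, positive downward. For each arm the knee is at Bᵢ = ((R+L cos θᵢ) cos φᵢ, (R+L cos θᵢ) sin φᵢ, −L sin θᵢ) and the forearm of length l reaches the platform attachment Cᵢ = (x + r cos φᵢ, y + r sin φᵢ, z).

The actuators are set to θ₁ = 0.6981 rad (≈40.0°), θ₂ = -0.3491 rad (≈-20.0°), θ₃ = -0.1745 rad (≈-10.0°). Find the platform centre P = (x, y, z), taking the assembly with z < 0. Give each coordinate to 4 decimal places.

arm 1 at φ=0.0°: ρ1 = 0.2849;  centre 1 = (0.2849, 0.0000, -0.0964)
centre 2 = (0.3110·cos120.0°, 0.3110·sin120.0°, 0.0513) = (-0.1555, 0.2693, 0.0513)
centre 3 = (0.3177·cos240.0°, 0.3177·sin240.0°, 0.0260) = (-0.1589, -0.2752, 0.0260)
eliminate P² terms by subtracting sphere 1 from 2 and 3
plane₁₂: -0.8808x+0.5386y+0.2954z = 0.0089
Cramer: x(z) = -0.0113+0.3059z;  y(z) = -0.0020-0.0483z
sphere 1 gives Az²+Bz+C=0 with A=1.0959, B=0.0118, C=-0.1530;  B²−4AC=0.6707;  roots -0.3790, 0.3682;  negative root z = -0.3790
x = -0.1272, y = 0.0163

(-0.1272, 0.0163, -0.3790)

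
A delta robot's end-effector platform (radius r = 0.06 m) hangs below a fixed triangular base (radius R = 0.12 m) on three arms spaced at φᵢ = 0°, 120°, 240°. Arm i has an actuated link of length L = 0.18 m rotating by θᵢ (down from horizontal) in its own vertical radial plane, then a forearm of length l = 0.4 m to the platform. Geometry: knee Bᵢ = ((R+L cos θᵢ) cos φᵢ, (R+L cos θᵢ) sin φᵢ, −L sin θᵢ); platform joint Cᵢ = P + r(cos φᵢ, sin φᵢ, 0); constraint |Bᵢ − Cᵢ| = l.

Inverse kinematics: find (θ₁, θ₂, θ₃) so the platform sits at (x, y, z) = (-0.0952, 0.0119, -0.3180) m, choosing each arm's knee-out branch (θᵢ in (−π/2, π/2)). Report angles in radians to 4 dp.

θ₁ = 0.4364, θ₂ = -0.1745, θ₃ = -0.0875

φ1=0.0° → target in arm frame (-0.0952, 0.0119)
  e−x'=0.1552;  (l²−L²−(e−x')²−y'²−z²)/2L = 0.0062
  γ=atan2(-0.3180,0.1552)=-1.1168;  ψ=arccos(0.0176)=1.5532;  θ1=γ+ψ≈0.4364
rotate P by −φ2: (0.0579, 0.0765, -0.3180)
  e−x'=0.0021;  (l²−L²−(e−x')²−y'²−z²)/2L = 0.0573
  γ=atan2(-0.3180,0.0021)=-1.5642;  ψ=arccos(0.1801)=1.3897;  θ2=γ+ψ≈-0.1745
rotate P by −φ3: (0.0373, -0.0884, -0.3180)
  e−x'=0.0227;  (l²−L²−(e−x')²−y'²−z²)/2L = 0.0504
  √(A²+B²)=0.3188;  θ3 = -1.4995+1.4120 ≈ -0.0875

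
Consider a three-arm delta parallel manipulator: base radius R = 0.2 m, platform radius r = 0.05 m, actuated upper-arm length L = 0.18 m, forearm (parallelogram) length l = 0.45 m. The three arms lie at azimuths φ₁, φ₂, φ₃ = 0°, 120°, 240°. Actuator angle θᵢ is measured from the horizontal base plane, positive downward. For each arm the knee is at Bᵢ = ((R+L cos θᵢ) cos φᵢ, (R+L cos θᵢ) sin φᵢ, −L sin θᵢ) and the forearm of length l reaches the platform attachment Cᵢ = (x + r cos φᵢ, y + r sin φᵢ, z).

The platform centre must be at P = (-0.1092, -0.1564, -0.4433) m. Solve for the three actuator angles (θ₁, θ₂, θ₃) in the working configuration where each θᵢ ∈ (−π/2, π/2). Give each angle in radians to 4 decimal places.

θ₁ = 1.2218, θ₂ = 1.1347, θ₃ = 0.0874

φ1=0.0° → target in arm frame (-0.1092, -0.1564)
  A=0.2592, B=-0.4433, C=(l²−L²−A²−y'²−z²)/(2L)=-0.3279
  γ=atan2(-0.4433,0.2592)=-1.0417;  ψ=arccos(-0.6386)=2.2635;  θ1=γ+ψ≈1.2218
φ2=120.0° → target in arm frame (-0.0808, 0.1728)
  A=0.2308, B=-0.4433, C=(l²−L²−A²−y'²−z²)/(2L)=-0.3043
  θ2 = atan2(B,A) + arccos(C/0.4998) = 1.1347
rotate P by −φ3: (0.1900, -0.0164, -0.4433)
  A=-0.0400, B=-0.4433, C=(l²−L²−A²−y'²−z²)/(2L)=-0.0786
  γ=atan2(-0.4433,-0.0400)=-1.6609;  ψ=arccos(-0.1765)=1.7483;  θ3=γ+ψ≈0.0874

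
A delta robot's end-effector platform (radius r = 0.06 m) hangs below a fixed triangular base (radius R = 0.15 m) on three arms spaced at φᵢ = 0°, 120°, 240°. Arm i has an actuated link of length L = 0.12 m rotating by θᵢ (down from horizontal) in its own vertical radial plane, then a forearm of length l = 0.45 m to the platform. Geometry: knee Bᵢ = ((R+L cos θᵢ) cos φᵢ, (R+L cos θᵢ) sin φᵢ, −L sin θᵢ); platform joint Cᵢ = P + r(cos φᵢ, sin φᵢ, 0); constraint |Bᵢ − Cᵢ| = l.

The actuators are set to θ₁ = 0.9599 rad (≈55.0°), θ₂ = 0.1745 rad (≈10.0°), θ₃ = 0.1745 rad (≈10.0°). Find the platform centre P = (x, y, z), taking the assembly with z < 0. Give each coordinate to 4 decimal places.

(-0.1439, 0.0000, -0.4312)

arm 1 at φ=0.0°: e+L cos θ1 = 0.1588;  O1 = (0.1588, 0.0000, -0.0983)
O2 = (0.2082·cos120.0°, 0.2082·sin120.0°, -0.0208) = (-0.1041, 0.1803, -0.0208)
O3 = (0.2082·cos240.0°, 0.2082·sin240.0°, -0.0208) = (-0.1041, -0.1803, -0.0208)
subtract pairs → two planes through P
linear system: -0.5258x+0.3606y = 0.0089−0.1549z; -0.5258x+-0.3606y = 0.0089−0.1549z
Cramer: x(z) = -0.0169+0.2946z;  y(z) = 0.0000-0.0000z
into |P−O₁|² = l²: 1.0868z² + 0.0930z + -0.1620 = 0;  Δ = 0.7127;  z = -0.4312 or 0.3456 → z<0 root = -0.4312
x = -0.1439, y = 0.0000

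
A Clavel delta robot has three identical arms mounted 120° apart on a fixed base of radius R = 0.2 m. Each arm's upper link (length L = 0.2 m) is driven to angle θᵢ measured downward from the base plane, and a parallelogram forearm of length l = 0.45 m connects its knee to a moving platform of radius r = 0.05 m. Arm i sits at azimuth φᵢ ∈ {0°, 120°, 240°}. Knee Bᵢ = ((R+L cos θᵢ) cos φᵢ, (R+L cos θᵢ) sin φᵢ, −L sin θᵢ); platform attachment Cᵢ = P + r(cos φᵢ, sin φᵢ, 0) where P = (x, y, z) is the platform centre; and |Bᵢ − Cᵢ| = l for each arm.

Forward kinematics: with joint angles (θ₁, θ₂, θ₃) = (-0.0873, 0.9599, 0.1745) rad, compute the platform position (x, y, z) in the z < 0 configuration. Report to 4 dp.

φ1=0.0°: virtual centre (0.3492, 0.0000, 0.0174), radius l
S2 = (0.2647·cos120.0°, 0.2647·sin120.0°, -0.1638) = (-0.1324, 0.2293, -0.1638)
arm 3 at φ=240.0°: e+L cos θ3 = 0.3470;  S3 = (-0.1735, -0.3005, -0.0347)
|S₂|²−|S₁|² = -0.0254;  |S₃|²−|S₁|² = -0.0007
linear system: -0.9632x+0.4585y = -0.0254−-0.3625z; -1.0454x+-0.6010y = -0.0007−-0.1043z
Cramer: x(z) = 0.0147-0.2511z;  y(z) = -0.0244+0.2632z
sphere 1 gives Az²+Bz+C=0 with A=1.1323, B=0.1203, C=-0.0897;  B²−4AC=0.4207;  roots -0.3395, 0.2333;  negative root z = -0.3395
x = 0.0999, y = -0.1138

(0.0999, -0.1138, -0.3395)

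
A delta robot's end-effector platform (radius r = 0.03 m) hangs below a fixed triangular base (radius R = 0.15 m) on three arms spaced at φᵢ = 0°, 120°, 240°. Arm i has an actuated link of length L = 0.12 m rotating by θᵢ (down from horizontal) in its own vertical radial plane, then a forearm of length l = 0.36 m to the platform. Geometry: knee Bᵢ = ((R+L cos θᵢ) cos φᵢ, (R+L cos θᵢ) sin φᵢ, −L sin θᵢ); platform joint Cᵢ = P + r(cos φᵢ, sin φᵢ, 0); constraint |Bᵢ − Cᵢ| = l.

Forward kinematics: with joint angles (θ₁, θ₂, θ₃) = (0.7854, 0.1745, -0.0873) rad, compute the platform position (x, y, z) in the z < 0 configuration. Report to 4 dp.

φ1=0.0°: virtual centre (0.2049, 0.0000, -0.0849), radius l
φ2=120.0°: virtual centre (-0.1191, 0.2063, -0.0208), radius l
φ3=240.0°: virtual centre (-0.1198, -0.2075, 0.0105), radius l
|centre ₂|²−|centre ₁|² = 0.0080;  |centre ₃|²−|centre ₁|² = 0.0083
[-0.6479 0.4125 0.1280]·P = 0.0080;  [-0.6492 -0.4149 0.1906]·P = 0.0083
Cramer: x(z) = -0.0126+0.2455z;  y(z) = -0.0004+0.0752z
quadratic in z: (1.0659)z²+(0.0629)z+(-0.0751)=0, √Δ=0.5694 → z ∈ {-0.2966, 0.2376}; z = -0.2966 (taking z<0)
x = -0.0854, y = -0.0227

(-0.0854, -0.0227, -0.2966)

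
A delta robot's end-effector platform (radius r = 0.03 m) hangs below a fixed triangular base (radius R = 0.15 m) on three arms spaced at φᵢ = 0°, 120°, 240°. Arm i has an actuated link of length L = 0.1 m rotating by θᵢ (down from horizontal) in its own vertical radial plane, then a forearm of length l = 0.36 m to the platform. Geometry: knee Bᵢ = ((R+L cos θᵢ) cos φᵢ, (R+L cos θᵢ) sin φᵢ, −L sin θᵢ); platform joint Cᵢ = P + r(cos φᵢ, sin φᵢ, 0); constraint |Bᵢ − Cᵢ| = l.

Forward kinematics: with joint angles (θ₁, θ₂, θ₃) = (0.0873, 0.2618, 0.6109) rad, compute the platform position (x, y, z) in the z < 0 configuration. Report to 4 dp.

centre 1 = (0.2196·cos0.0°, 0.2196·sin0.0°, -0.0087) = (0.2196, 0.0000, -0.0087)
φ2=120.0°: virtual centre (-0.1083, 0.1876, -0.0259), radius l
arm 3 at φ=240.0°: (R−r)+L cos θ3 = 0.2019;  centre 3 = (-0.1010, -0.1749, -0.0574)
eliminate P² terms by subtracting sphere 1 from 2 and 3
linear system: -0.6558x+0.3751y = -0.0007−-0.0343z; -0.6412x+-0.3497y = -0.0042−-0.0973z
Cramer: x(z) = 0.0039-0.1032z;  y(z) = 0.0049-0.0889z
into |P−centre ₁|² = l²: 1.0186z² + 0.0611z + -0.0830 = 0;  Δ = 0.3418;  z = -0.3170 or 0.2570 → z<0 root = -0.3170
x = 0.0367, y = 0.0331

(0.0367, 0.0331, -0.3170)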